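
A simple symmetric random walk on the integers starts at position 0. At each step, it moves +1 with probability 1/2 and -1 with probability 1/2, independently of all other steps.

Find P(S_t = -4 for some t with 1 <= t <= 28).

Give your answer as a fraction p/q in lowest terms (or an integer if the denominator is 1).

Count via complement. Let g(t,s) = #length-t paths at position s with S_1..S_t all ≠ -4.
g(t,s) = g(t-1,s-1) + g(t-1,s+1) for s ≠ -4; g(t,-4) = 0.
t=0: g(0,0)=1
t=1: g(1,-1)=1 g(1,1)=1
t=2: g(2,-2)=1 g(2,0)=2 g(2,2)=1
t=3: g(3,-3)=1 g(3,-1)=3 g(3,1)=3 g(3,3)=1
t=4: g(4,-2)=4 g(4,0)=6 g(4,2)=4 g(4,4)=1
t=5: g(5,-3)=4 g(5,-1)=10 g(5,1)=10 g(5,3)=5 g(5,5)=1
t=6: g(6,-2)=14 g(6,0)=20 g(6,2)=15 g(6,4)=6 g(6,6)=1
t=7: g(7,-3)=14 g(7,-1)=34 g(7,1)=35 g(7,3)=21 g(7,5)=7 g(7,7)=1
t=8: g(8,-2)=48 g(8,0)=69 g(8,2)=56 g(8,4)=28 g(8,6)=8 g(8,8)=1
t=9: g(9,-3)=48 g(9,-1)=117 g(9,1)=125 g(9,3)=84 g(9,5)=36 g(9,7)=9 g(9,9)=1
t=10: g(10,-2)=165 g(10,0)=242 g(10,2)=209 g(10,4)=120 g(10,6)=45 g(10,8)=10 g(10,10)=1
t=11: g(11,-3)=165 g(11,-1)=407 g(11,1)=451 g(11,3)=329 g(11,5)=165 g(11,7)=55 g(11,9)=11 g(11,11)=1
t=12: g(12,-2)=572 g(12,0)=858 g(12,2)=780 g(12,4)=494 g(12,6)=220 g(12,8)=66 g(12,10)=12 g(12,12)=1
t=13: g(13,-3)=572 g(13,-1)=1430 g(13,1)=1638 g(13,3)=1274 g(13,5)=714 g(13,7)=286 g(13,9)=78 g(13,11)=13 g(13,13)=1
t=14: g(14,-2)=2002 g(14,0)=3068 g(14,2)=2912 g(14,4)=1988 g(14,6)=1000 g(14,8)=364 g(14,10)=91 g(14,12)=14 g(14,14)=1
t=15: g(15,-3)=2002 g(15,-1)=5070 g(15,1)=5980 g(15,3)=4900 g(15,5)=2988 g(15,7)=1364 g(15,9)=455 g(15,11)=105 g(15,13)=15 g(15,15)=1
t=16: g(16,-2)=7072 g(16,0)=11050 g(16,2)=10880 g(16,4)=7888 g(16,6)=4352 g(16,8)=1819 g(16,10)=560 g(16,12)=120 g(16,14)=16 g(16,16)=1
t=17: g(17,-3)=7072 g(17,-1)=18122 g(17,1)=21930 g(17,3)=18768 g(17,5)=12240 g(17,7)=6171 g(17,9)=2379 g(17,11)=680 g(17,13)=136 g(17,15)=17 g(17,17)=1
t=18: g(18,-2)=25194 g(18,0)=40052 g(18,2)=40698 g(18,4)=31008 g(18,6)=18411 g(18,8)=8550 g(18,10)=3059 g(18,12)=816 g(18,14)=153 g(18,16)=18 g(18,18)=1
t=19: g(19,-3)=25194 g(19,-1)=65246 g(19,1)=80750 g(19,3)=71706 g(19,5)=49419 g(19,7)=26961 g(19,9)=11609 g(19,11)=3875 g(19,13)=969 g(19,15)=171 g(19,17)=19 g(19,19)=1
t=20: g(20,-2)=90440 g(20,0)=145996 g(20,2)=152456 g(20,4)=121125 g(20,6)=76380 g(20,8)=38570 g(20,10)=15484 g(20,12)=4844 g(20,14)=1140 g(20,16)=190 g(20,18)=20 g(20,20)=1
t=21: g(21,-3)=90440 g(21,-1)=236436 g(21,1)=298452 g(21,3)=273581 g(21,5)=197505 g(21,7)=114950 g(21,9)=54054 g(21,11)=20328 g(21,13)=5984 g(21,15)=1330 g(21,17)=210 g(21,19)=21 g(21,21)=1
t=22: g(22,-2)=326876 g(22,0)=534888 g(22,2)=572033 g(22,4)=471086 g(22,6)=312455 g(22,8)=169004 g(22,10)=74382 g(22,12)=26312 g(22,14)=7314 g(22,16)=1540 g(22,18)=231 g(22,20)=22 g(22,22)=1
t=23: g(23,-3)=326876 g(23,-1)=861764 g(23,1)=1106921 g(23,3)=1043119 g(23,5)=783541 g(23,7)=481459 g(23,9)=243386 g(23,11)=100694 g(23,13)=33626 g(23,15)=8854 g(23,17)=1771 g(23,19)=253 g(23,21)=23 g(23,23)=1
t=24: g(24,-2)=1188640 g(24,0)=1968685 g(24,2)=2150040 g(24,4)=1826660 g(24,6)=1265000 g(24,8)=724845 g(24,10)=344080 g(24,12)=134320 g(24,14)=42480 g(24,16)=10625 g(24,18)=2024 g(24,20)=276 g(24,22)=24 g(24,24)=1
t=25: g(25,-3)=1188640 g(25,-1)=3157325 g(25,1)=4118725 g(25,3)=3976700 g(25,5)=3091660 g(25,7)=1989845 g(25,9)=1068925 g(25,11)=478400 g(25,13)=176800 g(25,15)=53105 g(25,17)=12649 g(25,19)=2300 g(25,21)=300 g(25,23)=25 g(25,25)=1
t=26: g(26,-2)=4345965 g(26,0)=7276050 g(26,2)=8095425 g(26,4)=7068360 g(26,6)=5081505 g(26,8)=3058770 g(26,10)=1547325 g(26,12)=655200 g(26,14)=229905 g(26,16)=65754 g(26,18)=14949 g(26,20)=2600 g(26,22)=325 g(26,24)=26 g(26,26)=1
t=27: g(27,-3)=4345965 g(27,-1)=11622015 g(27,1)=15371475 g(27,3)=15163785 g(27,5)=12149865 g(27,7)=8140275 g(27,9)=4606095 g(27,11)=2202525 g(27,13)=885105 g(27,15)=295659 g(27,17)=80703 g(27,19)=17549 g(27,21)=2925 g(27,23)=351 g(27,25)=27 g(27,27)=1
t=28: g(28,-2)=15967980 g(28,0)=26993490 g(28,2)=30535260 g(28,4)=27313650 g(28,6)=20290140 g(28,8)=12746370 g(28,10)=6808620 g(28,12)=3087630 g(28,14)=1180764 g(28,16)=376362 g(28,18)=98252 g(28,20)=20474 g(28,22)=3276 g(28,24)=378 g(28,26)=28 g(28,28)=1
Paths never hitting -4: Σ_s g(28,s) = 145422675
Paths hitting -4: 2^28 - 145422675 = 123012781
P = 123012781/268435456 = 123012781/268435456

Answer: 123012781/268435456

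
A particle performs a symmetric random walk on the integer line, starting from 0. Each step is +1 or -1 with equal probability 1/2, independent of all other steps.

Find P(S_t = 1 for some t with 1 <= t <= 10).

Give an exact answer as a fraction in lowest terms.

Answer: 193/256

Derivation:
Count via complement. Let g(t,s) = #length-t paths at position s with S_1..S_t all ≠ 1.
g(t,s) = g(t-1,s-1) + g(t-1,s+1) for s ≠ 1; g(t,1) = 0.
t=0: g(0,0)=1
t=1: g(1,-1)=1
t=2: g(2,-2)=1 g(2,0)=1
t=3: g(3,-3)=1 g(3,-1)=2
t=4: g(4,-4)=1 g(4,-2)=3 g(4,0)=2
t=5: g(5,-5)=1 g(5,-3)=4 g(5,-1)=5
t=6: g(6,-6)=1 g(6,-4)=5 g(6,-2)=9 g(6,0)=5
t=7: g(7,-7)=1 g(7,-5)=6 g(7,-3)=14 g(7,-1)=14
t=8: g(8,-8)=1 g(8,-6)=7 g(8,-4)=20 g(8,-2)=28 g(8,0)=14
t=9: g(9,-9)=1 g(9,-7)=8 g(9,-5)=27 g(9,-3)=48 g(9,-1)=42
t=10: g(10,-10)=1 g(10,-8)=9 g(10,-6)=35 g(10,-4)=75 g(10,-2)=90 g(10,0)=42
Paths never hitting 1: Σ_s g(10,s) = 252
Paths hitting 1: 2^10 - 252 = 772
P = 772/1024 = 193/256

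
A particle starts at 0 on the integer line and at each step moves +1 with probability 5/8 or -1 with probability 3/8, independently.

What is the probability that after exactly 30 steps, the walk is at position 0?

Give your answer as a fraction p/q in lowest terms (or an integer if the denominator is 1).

To be at 0 after 30 steps: need exactly 15 steps of +1 and 15 of -1.
Number of such sequences: C(30,15) = 155117520
Each has probability (5/8)^15 · (3/8)^15 = 437893890380859375/1237940039285380274899124224
P = 155117520 · 437893890380859375/1237940039285380274899124224 = 4245313393689422607421875/77371252455336267181195264

Answer: 4245313393689422607421875/77371252455336267181195264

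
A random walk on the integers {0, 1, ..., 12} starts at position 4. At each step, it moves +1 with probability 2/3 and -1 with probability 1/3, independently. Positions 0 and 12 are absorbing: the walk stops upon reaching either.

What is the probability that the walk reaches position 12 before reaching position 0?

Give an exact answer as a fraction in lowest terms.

Biased walk: p = 2/3, q = 1/3, r = q/p = 1/2
Gambler's ruin: P(hit 12 before 0 | start at 4) = (1 - r^a)/(1 - r^N)
r^4 = 1/16; r^12 = 1/4096
P = (1 - 1/16) / (1 - 1/4096) = 15/16 / 4095/4096 = 256/273

Answer: 256/273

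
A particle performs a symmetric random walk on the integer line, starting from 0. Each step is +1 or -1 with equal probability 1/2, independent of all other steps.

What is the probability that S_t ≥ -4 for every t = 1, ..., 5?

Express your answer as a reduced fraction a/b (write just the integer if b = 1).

Answer: 31/32

Derivation:
Let f(t,s) = #length-t paths at position s with S_1..S_t all ≥ -4.
f(t,s) = f(t-1,s-1) + f(t-1,s+1) for s ≥ -4; f(t,s) = 0 for s < -4.
t=0: f(0,0)=1
t=1: f(1,-1)=1 f(1,1)=1
t=2: f(2,-2)=1 f(2,0)=2 f(2,2)=1
t=3: f(3,-3)=1 f(3,-1)=3 f(3,1)=3 f(3,3)=1
t=4: f(4,-4)=1 f(4,-2)=4 f(4,0)=6 f(4,2)=4 f(4,4)=1
t=5: f(5,-3)=5 f(5,-1)=10 f(5,1)=10 f(5,3)=5 f(5,5)=1
Σ_s f(5,s) = 31
P = 31/32 = 31/32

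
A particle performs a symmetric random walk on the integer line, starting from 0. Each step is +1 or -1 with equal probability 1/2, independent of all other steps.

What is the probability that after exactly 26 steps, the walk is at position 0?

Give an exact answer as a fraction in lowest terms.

Answer: 1300075/8388608

Derivation:
To return to 0 after 26 steps: need exactly 13 steps of +1 and 13 of -1.
Favorable paths: C(26,13) = 10400600
Total paths: 2^26 = 67108864
P = 10400600/67108864 = 1300075/8388608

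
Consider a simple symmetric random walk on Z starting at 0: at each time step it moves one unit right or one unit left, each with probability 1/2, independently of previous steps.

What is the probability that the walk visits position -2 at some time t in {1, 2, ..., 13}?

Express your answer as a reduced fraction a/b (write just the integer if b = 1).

Count via complement. Let g(t,s) = #length-t paths at position s with S_1..S_t all ≠ -2.
g(t,s) = g(t-1,s-1) + g(t-1,s+1) for s ≠ -2; g(t,-2) = 0.
t=0: g(0,0)=1
t=1: g(1,-1)=1 g(1,1)=1
t=2: g(2,0)=2 g(2,2)=1
t=3: g(3,-1)=2 g(3,1)=3 g(3,3)=1
t=4: g(4,0)=5 g(4,2)=4 g(4,4)=1
t=5: g(5,-1)=5 g(5,1)=9 g(5,3)=5 g(5,5)=1
t=6: g(6,0)=14 g(6,2)=14 g(6,4)=6 g(6,6)=1
t=7: g(7,-1)=14 g(7,1)=28 g(7,3)=20 g(7,5)=7 g(7,7)=1
t=8: g(8,0)=42 g(8,2)=48 g(8,4)=27 g(8,6)=8 g(8,8)=1
t=9: g(9,-1)=42 g(9,1)=90 g(9,3)=75 g(9,5)=35 g(9,7)=9 g(9,9)=1
t=10: g(10,0)=132 g(10,2)=165 g(10,4)=110 g(10,6)=44 g(10,8)=10 g(10,10)=1
t=11: g(11,-1)=132 g(11,1)=297 g(11,3)=275 g(11,5)=154 g(11,7)=54 g(11,9)=11 g(11,11)=1
t=12: g(12,0)=429 g(12,2)=572 g(12,4)=429 g(12,6)=208 g(12,8)=65 g(12,10)=12 g(12,12)=1
t=13: g(13,-1)=429 g(13,1)=1001 g(13,3)=1001 g(13,5)=637 g(13,7)=273 g(13,9)=77 g(13,11)=13 g(13,13)=1
Paths never hitting -2: Σ_s g(13,s) = 3432
Paths hitting -2: 2^13 - 3432 = 4760
P = 4760/8192 = 595/1024

Answer: 595/1024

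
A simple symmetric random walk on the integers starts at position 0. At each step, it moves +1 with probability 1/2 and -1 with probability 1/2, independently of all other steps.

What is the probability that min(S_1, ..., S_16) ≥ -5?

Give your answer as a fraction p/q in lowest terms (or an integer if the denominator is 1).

Let f(t,s) = #length-t paths at position s with S_1..S_t all ≥ -5.
f(t,s) = f(t-1,s-1) + f(t-1,s+1) for s ≥ -5; f(t,s) = 0 for s < -5.
t=0: f(0,0)=1
t=1: f(1,-1)=1 f(1,1)=1
t=2: f(2,-2)=1 f(2,0)=2 f(2,2)=1
t=3: f(3,-3)=1 f(3,-1)=3 f(3,1)=3 f(3,3)=1
t=4: f(4,-4)=1 f(4,-2)=4 f(4,0)=6 f(4,2)=4 f(4,4)=1
t=5: f(5,-5)=1 f(5,-3)=5 f(5,-1)=10 f(5,1)=10 f(5,3)=5 f(5,5)=1
t=6: f(6,-4)=6 f(6,-2)=15 f(6,0)=20 f(6,2)=15 f(6,4)=6 f(6,6)=1
t=7: f(7,-5)=6 f(7,-3)=21 f(7,-1)=35 f(7,1)=35 f(7,3)=21 f(7,5)=7 f(7,7)=1
t=8: f(8,-4)=27 f(8,-2)=56 f(8,0)=70 f(8,2)=56 f(8,4)=28 f(8,6)=8 f(8,8)=1
t=9: f(9,-5)=27 f(9,-3)=83 f(9,-1)=126 f(9,1)=126 f(9,3)=84 f(9,5)=36 f(9,7)=9 f(9,9)=1
t=10: f(10,-4)=110 f(10,-2)=209 f(10,0)=252 f(10,2)=210 f(10,4)=120 f(10,6)=45 f(10,8)=10 f(10,10)=1
t=11: f(11,-5)=110 f(11,-3)=319 f(11,-1)=461 f(11,1)=462 f(11,3)=330 f(11,5)=165 f(11,7)=55 f(11,9)=11 f(11,11)=1
t=12: f(12,-4)=429 f(12,-2)=780 f(12,0)=923 f(12,2)=792 f(12,4)=495 f(12,6)=220 f(12,8)=66 f(12,10)=12 f(12,12)=1
t=13: f(13,-5)=429 f(13,-3)=1209 f(13,-1)=1703 f(13,1)=1715 f(13,3)=1287 f(13,5)=715 f(13,7)=286 f(13,9)=78 f(13,11)=13 f(13,13)=1
t=14: f(14,-4)=1638 f(14,-2)=2912 f(14,0)=3418 f(14,2)=3002 f(14,4)=2002 f(14,6)=1001 f(14,8)=364 f(14,10)=91 f(14,12)=14 f(14,14)=1
t=15: f(15,-5)=1638 f(15,-3)=4550 f(15,-1)=6330 f(15,1)=6420 f(15,3)=5004 f(15,5)=3003 f(15,7)=1365 f(15,9)=455 f(15,11)=105 f(15,13)=15 f(15,15)=1
t=16: f(16,-4)=6188 f(16,-2)=10880 f(16,0)=12750 f(16,2)=11424 f(16,4)=8007 f(16,6)=4368 f(16,8)=1820 f(16,10)=560 f(16,12)=120 f(16,14)=16 f(16,16)=1
Σ_s f(16,s) = 56134
P = 56134/65536 = 28067/32768

Answer: 28067/32768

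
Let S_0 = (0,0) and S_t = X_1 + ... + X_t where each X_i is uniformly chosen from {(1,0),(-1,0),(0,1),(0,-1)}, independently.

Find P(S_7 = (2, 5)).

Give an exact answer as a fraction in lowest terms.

Answer: 21/16384

Derivation:
Let h be the number of horizontal steps (so 7-h are vertical). To end at (2,5) need (h+2)/2 right-steps and ((7-h)+5)/2 up-steps.
Sum over h with 2 ≤ h ≤ 2, h ≡ 0 (mod 2), 7-h ≡ 1 (mod 2):
h=2: C(7,2)·C(2,2)·C(5,5) = 21·1·1 = 21
Total favorable: 21
Total paths: 4^7 = 16384
P = 21/16384 = 21/16384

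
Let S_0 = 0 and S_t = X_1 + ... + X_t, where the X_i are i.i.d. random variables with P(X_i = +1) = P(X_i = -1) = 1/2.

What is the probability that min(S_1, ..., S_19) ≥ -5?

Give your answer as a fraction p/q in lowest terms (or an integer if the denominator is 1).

Answer: 54587/65536

Derivation:
Let f(t,s) = #length-t paths at position s with S_1..S_t all ≥ -5.
f(t,s) = f(t-1,s-1) + f(t-1,s+1) for s ≥ -5; f(t,s) = 0 for s < -5.
t=0: f(0,0)=1
t=1: f(1,-1)=1 f(1,1)=1
t=2: f(2,-2)=1 f(2,0)=2 f(2,2)=1
t=3: f(3,-3)=1 f(3,-1)=3 f(3,1)=3 f(3,3)=1
t=4: f(4,-4)=1 f(4,-2)=4 f(4,0)=6 f(4,2)=4 f(4,4)=1
t=5: f(5,-5)=1 f(5,-3)=5 f(5,-1)=10 f(5,1)=10 f(5,3)=5 f(5,5)=1
t=6: f(6,-4)=6 f(6,-2)=15 f(6,0)=20 f(6,2)=15 f(6,4)=6 f(6,6)=1
t=7: f(7,-5)=6 f(7,-3)=21 f(7,-1)=35 f(7,1)=35 f(7,3)=21 f(7,5)=7 f(7,7)=1
t=8: f(8,-4)=27 f(8,-2)=56 f(8,0)=70 f(8,2)=56 f(8,4)=28 f(8,6)=8 f(8,8)=1
t=9: f(9,-5)=27 f(9,-3)=83 f(9,-1)=126 f(9,1)=126 f(9,3)=84 f(9,5)=36 f(9,7)=9 f(9,9)=1
t=10: f(10,-4)=110 f(10,-2)=209 f(10,0)=252 f(10,2)=210 f(10,4)=120 f(10,6)=45 f(10,8)=10 f(10,10)=1
t=11: f(11,-5)=110 f(11,-3)=319 f(11,-1)=461 f(11,1)=462 f(11,3)=330 f(11,5)=165 f(11,7)=55 f(11,9)=11 f(11,11)=1
t=12: f(12,-4)=429 f(12,-2)=780 f(12,0)=923 f(12,2)=792 f(12,4)=495 f(12,6)=220 f(12,8)=66 f(12,10)=12 f(12,12)=1
t=13: f(13,-5)=429 f(13,-3)=1209 f(13,-1)=1703 f(13,1)=1715 f(13,3)=1287 f(13,5)=715 f(13,7)=286 f(13,9)=78 f(13,11)=13 f(13,13)=1
t=14: f(14,-4)=1638 f(14,-2)=2912 f(14,0)=3418 f(14,2)=3002 f(14,4)=2002 f(14,6)=1001 f(14,8)=364 f(14,10)=91 f(14,12)=14 f(14,14)=1
t=15: f(15,-5)=1638 f(15,-3)=4550 f(15,-1)=6330 f(15,1)=6420 f(15,3)=5004 f(15,5)=3003 f(15,7)=1365 f(15,9)=455 f(15,11)=105 f(15,13)=15 f(15,15)=1
t=16: f(16,-4)=6188 f(16,-2)=10880 f(16,0)=12750 f(16,2)=11424 f(16,4)=8007 f(16,6)=4368 f(16,8)=1820 f(16,10)=560 f(16,12)=120 f(16,14)=16 f(16,16)=1
t=17: f(17,-5)=6188 f(17,-3)=17068 f(17,-1)=23630 f(17,1)=24174 f(17,3)=19431 f(17,5)=12375 f(17,7)=6188 f(17,9)=2380 f(17,11)=680 f(17,13)=136 f(17,15)=17 f(17,17)=1
t=18: f(18,-4)=23256 f(18,-2)=40698 f(18,0)=47804 f(18,2)=43605 f(18,4)=31806 f(18,6)=18563 f(18,8)=8568 f(18,10)=3060 f(18,12)=816 f(18,14)=153 f(18,16)=18 f(18,18)=1
t=19: f(19,-5)=23256 f(19,-3)=63954 f(19,-1)=88502 f(19,1)=91409 f(19,3)=75411 f(19,5)=50369 f(19,7)=27131 f(19,9)=11628 f(19,11)=3876 f(19,13)=969 f(19,15)=171 f(19,17)=19 f(19,19)=1
Σ_s f(19,s) = 436696
P = 436696/524288 = 54587/65536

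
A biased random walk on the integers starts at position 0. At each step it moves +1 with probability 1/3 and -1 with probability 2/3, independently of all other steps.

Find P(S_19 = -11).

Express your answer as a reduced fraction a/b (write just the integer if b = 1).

To reach position -11 after 19 steps: need 4 steps of +1 and 15 steps of -1.
Number of such sequences: C(19,4) = 3876
Each has probability (1/3)^4 · (2/3)^15 = 32768/1162261467
P = 3876 · 32768/1162261467 = 42336256/387420489

Answer: 42336256/387420489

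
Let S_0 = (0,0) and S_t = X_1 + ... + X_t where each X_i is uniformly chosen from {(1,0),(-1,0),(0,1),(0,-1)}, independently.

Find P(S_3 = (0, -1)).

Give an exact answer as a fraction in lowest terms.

Let h be the number of horizontal steps (so 3-h are vertical). To end at (0,-1) need (h+0)/2 right-steps and ((3-h)-1)/2 up-steps.
Sum over h with 0 ≤ h ≤ 2, h ≡ 0 (mod 2), 3-h ≡ 1 (mod 2):
h=0: C(3,0)·C(0,0)·C(3,1) = 1·1·3 = 3
h=2: C(3,2)·C(2,1)·C(1,0) = 3·2·1 = 6
Total favorable: 9
Total paths: 4^3 = 64
P = 9/64 = 9/64

Answer: 9/64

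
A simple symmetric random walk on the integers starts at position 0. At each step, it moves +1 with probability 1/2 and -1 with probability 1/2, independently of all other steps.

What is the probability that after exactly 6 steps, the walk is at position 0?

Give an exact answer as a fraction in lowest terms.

Answer: 5/16

Derivation:
To return to 0 after 6 steps: need exactly 3 steps of +1 and 3 of -1.
Favorable paths: C(6,3) = 20
Total paths: 2^6 = 64
P = 20/64 = 5/16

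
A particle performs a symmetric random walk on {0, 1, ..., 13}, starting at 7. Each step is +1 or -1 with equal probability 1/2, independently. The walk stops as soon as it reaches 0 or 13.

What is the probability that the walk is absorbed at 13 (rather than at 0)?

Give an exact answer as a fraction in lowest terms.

Symmetric walk (p = 1/2): the harmonic-function argument gives P(hit 13 before 0 | start at 7) = a/N.
P = 7/13 = 7/13

Answer: 7/13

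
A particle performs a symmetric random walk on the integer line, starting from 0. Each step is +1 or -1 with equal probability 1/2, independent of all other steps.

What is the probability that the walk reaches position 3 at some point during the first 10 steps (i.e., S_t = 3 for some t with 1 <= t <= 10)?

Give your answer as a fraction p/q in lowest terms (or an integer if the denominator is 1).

Answer: 11/32

Derivation:
Count via complement. Let g(t,s) = #length-t paths at position s with S_1..S_t all ≠ 3.
g(t,s) = g(t-1,s-1) + g(t-1,s+1) for s ≠ 3; g(t,3) = 0.
t=0: g(0,0)=1
t=1: g(1,-1)=1 g(1,1)=1
t=2: g(2,-2)=1 g(2,0)=2 g(2,2)=1
t=3: g(3,-3)=1 g(3,-1)=3 g(3,1)=3
t=4: g(4,-4)=1 g(4,-2)=4 g(4,0)=6 g(4,2)=3
t=5: g(5,-5)=1 g(5,-3)=5 g(5,-1)=10 g(5,1)=9
t=6: g(6,-6)=1 g(6,-4)=6 g(6,-2)=15 g(6,0)=19 g(6,2)=9
t=7: g(7,-7)=1 g(7,-5)=7 g(7,-3)=21 g(7,-1)=34 g(7,1)=28
t=8: g(8,-8)=1 g(8,-6)=8 g(8,-4)=28 g(8,-2)=55 g(8,0)=62 g(8,2)=28
t=9: g(9,-9)=1 g(9,-7)=9 g(9,-5)=36 g(9,-3)=83 g(9,-1)=117 g(9,1)=90
t=10: g(10,-10)=1 g(10,-8)=10 g(10,-6)=45 g(10,-4)=119 g(10,-2)=200 g(10,0)=207 g(10,2)=90
Paths never hitting 3: Σ_s g(10,s) = 672
Paths hitting 3: 2^10 - 672 = 352
P = 352/1024 = 11/32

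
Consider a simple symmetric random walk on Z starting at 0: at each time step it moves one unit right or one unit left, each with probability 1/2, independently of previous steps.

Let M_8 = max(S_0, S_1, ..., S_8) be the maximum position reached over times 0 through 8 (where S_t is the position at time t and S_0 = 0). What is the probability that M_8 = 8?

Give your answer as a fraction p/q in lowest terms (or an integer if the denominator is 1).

Answer: 1/256

Derivation:
Let M_8 = max(S_0,...,S_8). Use the reflection principle: for j ≥ 1, #{paths with M_8 ≥ j} = #{S_8 ≥ j} + #{S_8 ≥ j+1}.
By reflection, #{M_8 ≥ 8} = #{S_8 ≥ 8} + #{S_8 ≥ 9} = 1 + 0 = 1.
#{M_8 ≥ 9} = #{S_8 ≥ 9} + #{S_8 ≥ 10} = 0 + 0 = 0.
#{M_8 = 8} = 1 - 0 = 1.
P(M_8 = 8) = 1/256 = 1/256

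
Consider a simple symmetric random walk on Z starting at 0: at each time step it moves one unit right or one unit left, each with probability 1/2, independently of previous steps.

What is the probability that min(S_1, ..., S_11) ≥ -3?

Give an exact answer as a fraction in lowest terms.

Let f(t,s) = #length-t paths at position s with S_1..S_t all ≥ -3.
f(t,s) = f(t-1,s-1) + f(t-1,s+1) for s ≥ -3; f(t,s) = 0 for s < -3.
t=0: f(0,0)=1
t=1: f(1,-1)=1 f(1,1)=1
t=2: f(2,-2)=1 f(2,0)=2 f(2,2)=1
t=3: f(3,-3)=1 f(3,-1)=3 f(3,1)=3 f(3,3)=1
t=4: f(4,-2)=4 f(4,0)=6 f(4,2)=4 f(4,4)=1
t=5: f(5,-3)=4 f(5,-1)=10 f(5,1)=10 f(5,3)=5 f(5,5)=1
t=6: f(6,-2)=14 f(6,0)=20 f(6,2)=15 f(6,4)=6 f(6,6)=1
t=7: f(7,-3)=14 f(7,-1)=34 f(7,1)=35 f(7,3)=21 f(7,5)=7 f(7,7)=1
t=8: f(8,-2)=48 f(8,0)=69 f(8,2)=56 f(8,4)=28 f(8,6)=8 f(8,8)=1
t=9: f(9,-3)=48 f(9,-1)=117 f(9,1)=125 f(9,3)=84 f(9,5)=36 f(9,7)=9 f(9,9)=1
t=10: f(10,-2)=165 f(10,0)=242 f(10,2)=209 f(10,4)=120 f(10,6)=45 f(10,8)=10 f(10,10)=1
t=11: f(11,-3)=165 f(11,-1)=407 f(11,1)=451 f(11,3)=329 f(11,5)=165 f(11,7)=55 f(11,9)=11 f(11,11)=1
Σ_s f(11,s) = 1584
P = 1584/2048 = 99/128

Answer: 99/128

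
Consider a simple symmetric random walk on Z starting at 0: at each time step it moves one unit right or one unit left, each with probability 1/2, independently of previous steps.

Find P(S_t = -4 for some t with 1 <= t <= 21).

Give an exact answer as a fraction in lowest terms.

Answer: 200965/524288

Derivation:
Count via complement. Let g(t,s) = #length-t paths at position s with S_1..S_t all ≠ -4.
g(t,s) = g(t-1,s-1) + g(t-1,s+1) for s ≠ -4; g(t,-4) = 0.
t=0: g(0,0)=1
t=1: g(1,-1)=1 g(1,1)=1
t=2: g(2,-2)=1 g(2,0)=2 g(2,2)=1
t=3: g(3,-3)=1 g(3,-1)=3 g(3,1)=3 g(3,3)=1
t=4: g(4,-2)=4 g(4,0)=6 g(4,2)=4 g(4,4)=1
t=5: g(5,-3)=4 g(5,-1)=10 g(5,1)=10 g(5,3)=5 g(5,5)=1
t=6: g(6,-2)=14 g(6,0)=20 g(6,2)=15 g(6,4)=6 g(6,6)=1
t=7: g(7,-3)=14 g(7,-1)=34 g(7,1)=35 g(7,3)=21 g(7,5)=7 g(7,7)=1
t=8: g(8,-2)=48 g(8,0)=69 g(8,2)=56 g(8,4)=28 g(8,6)=8 g(8,8)=1
t=9: g(9,-3)=48 g(9,-1)=117 g(9,1)=125 g(9,3)=84 g(9,5)=36 g(9,7)=9 g(9,9)=1
t=10: g(10,-2)=165 g(10,0)=242 g(10,2)=209 g(10,4)=120 g(10,6)=45 g(10,8)=10 g(10,10)=1
t=11: g(11,-3)=165 g(11,-1)=407 g(11,1)=451 g(11,3)=329 g(11,5)=165 g(11,7)=55 g(11,9)=11 g(11,11)=1
t=12: g(12,-2)=572 g(12,0)=858 g(12,2)=780 g(12,4)=494 g(12,6)=220 g(12,8)=66 g(12,10)=12 g(12,12)=1
t=13: g(13,-3)=572 g(13,-1)=1430 g(13,1)=1638 g(13,3)=1274 g(13,5)=714 g(13,7)=286 g(13,9)=78 g(13,11)=13 g(13,13)=1
t=14: g(14,-2)=2002 g(14,0)=3068 g(14,2)=2912 g(14,4)=1988 g(14,6)=1000 g(14,8)=364 g(14,10)=91 g(14,12)=14 g(14,14)=1
t=15: g(15,-3)=2002 g(15,-1)=5070 g(15,1)=5980 g(15,3)=4900 g(15,5)=2988 g(15,7)=1364 g(15,9)=455 g(15,11)=105 g(15,13)=15 g(15,15)=1
t=16: g(16,-2)=7072 g(16,0)=11050 g(16,2)=10880 g(16,4)=7888 g(16,6)=4352 g(16,8)=1819 g(16,10)=560 g(16,12)=120 g(16,14)=16 g(16,16)=1
t=17: g(17,-3)=7072 g(17,-1)=18122 g(17,1)=21930 g(17,3)=18768 g(17,5)=12240 g(17,7)=6171 g(17,9)=2379 g(17,11)=680 g(17,13)=136 g(17,15)=17 g(17,17)=1
t=18: g(18,-2)=25194 g(18,0)=40052 g(18,2)=40698 g(18,4)=31008 g(18,6)=18411 g(18,8)=8550 g(18,10)=3059 g(18,12)=816 g(18,14)=153 g(18,16)=18 g(18,18)=1
t=19: g(19,-3)=25194 g(19,-1)=65246 g(19,1)=80750 g(19,3)=71706 g(19,5)=49419 g(19,7)=26961 g(19,9)=11609 g(19,11)=3875 g(19,13)=969 g(19,15)=171 g(19,17)=19 g(19,19)=1
t=20: g(20,-2)=90440 g(20,0)=145996 g(20,2)=152456 g(20,4)=121125 g(20,6)=76380 g(20,8)=38570 g(20,10)=15484 g(20,12)=4844 g(20,14)=1140 g(20,16)=190 g(20,18)=20 g(20,20)=1
t=21: g(21,-3)=90440 g(21,-1)=236436 g(21,1)=298452 g(21,3)=273581 g(21,5)=197505 g(21,7)=114950 g(21,9)=54054 g(21,11)=20328 g(21,13)=5984 g(21,15)=1330 g(21,17)=210 g(21,19)=21 g(21,21)=1
Paths never hitting -4: Σ_s g(21,s) = 1293292
Paths hitting -4: 2^21 - 1293292 = 803860
P = 803860/2097152 = 200965/524288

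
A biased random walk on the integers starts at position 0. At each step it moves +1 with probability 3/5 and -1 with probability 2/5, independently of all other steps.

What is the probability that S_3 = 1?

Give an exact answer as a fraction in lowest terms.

Answer: 54/125

Derivation:
To reach position 1 after 3 steps: need 2 steps of +1 and 1 step of -1.
Number of such sequences: C(3,2) = 3
Each has probability (3/5)^2 · (2/5)^1 = 18/125
P = 3 · 18/125 = 54/125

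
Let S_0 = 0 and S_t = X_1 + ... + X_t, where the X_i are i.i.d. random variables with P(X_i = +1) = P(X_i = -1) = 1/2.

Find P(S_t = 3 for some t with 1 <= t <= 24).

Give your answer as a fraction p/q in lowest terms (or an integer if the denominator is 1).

Count via complement. Let g(t,s) = #length-t paths at position s with S_1..S_t all ≠ 3.
g(t,s) = g(t-1,s-1) + g(t-1,s+1) for s ≠ 3; g(t,3) = 0.
t=0: g(0,0)=1
t=1: g(1,-1)=1 g(1,1)=1
t=2: g(2,-2)=1 g(2,0)=2 g(2,2)=1
t=3: g(3,-3)=1 g(3,-1)=3 g(3,1)=3
t=4: g(4,-4)=1 g(4,-2)=4 g(4,0)=6 g(4,2)=3
t=5: g(5,-5)=1 g(5,-3)=5 g(5,-1)=10 g(5,1)=9
t=6: g(6,-6)=1 g(6,-4)=6 g(6,-2)=15 g(6,0)=19 g(6,2)=9
t=7: g(7,-7)=1 g(7,-5)=7 g(7,-3)=21 g(7,-1)=34 g(7,1)=28
t=8: g(8,-8)=1 g(8,-6)=8 g(8,-4)=28 g(8,-2)=55 g(8,0)=62 g(8,2)=28
t=9: g(9,-9)=1 g(9,-7)=9 g(9,-5)=36 g(9,-3)=83 g(9,-1)=117 g(9,1)=90
t=10: g(10,-10)=1 g(10,-8)=10 g(10,-6)=45 g(10,-4)=119 g(10,-2)=200 g(10,0)=207 g(10,2)=90
t=11: g(11,-11)=1 g(11,-9)=11 g(11,-7)=55 g(11,-5)=164 g(11,-3)=319 g(11,-1)=407 g(11,1)=297
t=12: g(12,-12)=1 g(12,-10)=12 g(12,-8)=66 g(12,-6)=219 g(12,-4)=483 g(12,-2)=726 g(12,0)=704 g(12,2)=297
t=13: g(13,-13)=1 g(13,-11)=13 g(13,-9)=78 g(13,-7)=285 g(13,-5)=702 g(13,-3)=1209 g(13,-1)=1430 g(13,1)=1001
t=14: g(14,-14)=1 g(14,-12)=14 g(14,-10)=91 g(14,-8)=363 g(14,-6)=987 g(14,-4)=1911 g(14,-2)=2639 g(14,0)=2431 g(14,2)=1001
t=15: g(15,-15)=1 g(15,-13)=15 g(15,-11)=105 g(15,-9)=454 g(15,-7)=1350 g(15,-5)=2898 g(15,-3)=4550 g(15,-1)=5070 g(15,1)=3432
t=16: g(16,-16)=1 g(16,-14)=16 g(16,-12)=120 g(16,-10)=559 g(16,-8)=1804 g(16,-6)=4248 g(16,-4)=7448 g(16,-2)=9620 g(16,0)=8502 g(16,2)=3432
t=17: g(17,-17)=1 g(17,-15)=17 g(17,-13)=136 g(17,-11)=679 g(17,-9)=2363 g(17,-7)=6052 g(17,-5)=11696 g(17,-3)=17068 g(17,-1)=18122 g(17,1)=11934
t=18: g(18,-18)=1 g(18,-16)=18 g(18,-14)=153 g(18,-12)=815 g(18,-10)=3042 g(18,-8)=8415 g(18,-6)=17748 g(18,-4)=28764 g(18,-2)=35190 g(18,0)=30056 g(18,2)=11934
t=19: g(19,-19)=1 g(19,-17)=19 g(19,-15)=171 g(19,-13)=968 g(19,-11)=3857 g(19,-9)=11457 g(19,-7)=26163 g(19,-5)=46512 g(19,-3)=63954 g(19,-1)=65246 g(19,1)=41990
t=20: g(20,-20)=1 g(20,-18)=20 g(20,-16)=190 g(20,-14)=1139 g(20,-12)=4825 g(20,-10)=15314 g(20,-8)=37620 g(20,-6)=72675 g(20,-4)=110466 g(20,-2)=129200 g(20,0)=107236 g(20,2)=41990
t=21: g(21,-21)=1 g(21,-19)=21 g(21,-17)=210 g(21,-15)=1329 g(21,-13)=5964 g(21,-11)=20139 g(21,-9)=52934 g(21,-7)=110295 g(21,-5)=183141 g(21,-3)=239666 g(21,-1)=236436 g(21,1)=149226
t=22: g(22,-22)=1 g(22,-20)=22 g(22,-18)=231 g(22,-16)=1539 g(22,-14)=7293 g(22,-12)=26103 g(22,-10)=73073 g(22,-8)=163229 g(22,-6)=293436 g(22,-4)=422807 g(22,-2)=476102 g(22,0)=385662 g(22,2)=149226
t=23: g(23,-23)=1 g(23,-21)=23 g(23,-19)=253 g(23,-17)=1770 g(23,-15)=8832 g(23,-13)=33396 g(23,-11)=99176 g(23,-9)=236302 g(23,-7)=456665 g(23,-5)=716243 g(23,-3)=898909 g(23,-1)=861764 g(23,1)=534888
t=24: g(24,-24)=1 g(24,-22)=24 g(24,-20)=276 g(24,-18)=2023 g(24,-16)=10602 g(24,-14)=42228 g(24,-12)=132572 g(24,-10)=335478 g(24,-8)=692967 g(24,-6)=1172908 g(24,-4)=1615152 g(24,-2)=1760673 g(24,0)=1396652 g(24,2)=534888
Paths never hitting 3: Σ_s g(24,s) = 7696444
Paths hitting 3: 2^24 - 7696444 = 9080772
P = 9080772/16777216 = 2270193/4194304

Answer: 2270193/4194304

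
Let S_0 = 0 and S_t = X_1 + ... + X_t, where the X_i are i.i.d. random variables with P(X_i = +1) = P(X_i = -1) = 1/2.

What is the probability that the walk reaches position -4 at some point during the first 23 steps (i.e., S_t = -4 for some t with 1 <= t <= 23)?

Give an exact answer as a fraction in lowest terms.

Answer: 106135/262144

Derivation:
Count via complement. Let g(t,s) = #length-t paths at position s with S_1..S_t all ≠ -4.
g(t,s) = g(t-1,s-1) + g(t-1,s+1) for s ≠ -4; g(t,-4) = 0.
t=0: g(0,0)=1
t=1: g(1,-1)=1 g(1,1)=1
t=2: g(2,-2)=1 g(2,0)=2 g(2,2)=1
t=3: g(3,-3)=1 g(3,-1)=3 g(3,1)=3 g(3,3)=1
t=4: g(4,-2)=4 g(4,0)=6 g(4,2)=4 g(4,4)=1
t=5: g(5,-3)=4 g(5,-1)=10 g(5,1)=10 g(5,3)=5 g(5,5)=1
t=6: g(6,-2)=14 g(6,0)=20 g(6,2)=15 g(6,4)=6 g(6,6)=1
t=7: g(7,-3)=14 g(7,-1)=34 g(7,1)=35 g(7,3)=21 g(7,5)=7 g(7,7)=1
t=8: g(8,-2)=48 g(8,0)=69 g(8,2)=56 g(8,4)=28 g(8,6)=8 g(8,8)=1
t=9: g(9,-3)=48 g(9,-1)=117 g(9,1)=125 g(9,3)=84 g(9,5)=36 g(9,7)=9 g(9,9)=1
t=10: g(10,-2)=165 g(10,0)=242 g(10,2)=209 g(10,4)=120 g(10,6)=45 g(10,8)=10 g(10,10)=1
t=11: g(11,-3)=165 g(11,-1)=407 g(11,1)=451 g(11,3)=329 g(11,5)=165 g(11,7)=55 g(11,9)=11 g(11,11)=1
t=12: g(12,-2)=572 g(12,0)=858 g(12,2)=780 g(12,4)=494 g(12,6)=220 g(12,8)=66 g(12,10)=12 g(12,12)=1
t=13: g(13,-3)=572 g(13,-1)=1430 g(13,1)=1638 g(13,3)=1274 g(13,5)=714 g(13,7)=286 g(13,9)=78 g(13,11)=13 g(13,13)=1
t=14: g(14,-2)=2002 g(14,0)=3068 g(14,2)=2912 g(14,4)=1988 g(14,6)=1000 g(14,8)=364 g(14,10)=91 g(14,12)=14 g(14,14)=1
t=15: g(15,-3)=2002 g(15,-1)=5070 g(15,1)=5980 g(15,3)=4900 g(15,5)=2988 g(15,7)=1364 g(15,9)=455 g(15,11)=105 g(15,13)=15 g(15,15)=1
t=16: g(16,-2)=7072 g(16,0)=11050 g(16,2)=10880 g(16,4)=7888 g(16,6)=4352 g(16,8)=1819 g(16,10)=560 g(16,12)=120 g(16,14)=16 g(16,16)=1
t=17: g(17,-3)=7072 g(17,-1)=18122 g(17,1)=21930 g(17,3)=18768 g(17,5)=12240 g(17,7)=6171 g(17,9)=2379 g(17,11)=680 g(17,13)=136 g(17,15)=17 g(17,17)=1
t=18: g(18,-2)=25194 g(18,0)=40052 g(18,2)=40698 g(18,4)=31008 g(18,6)=18411 g(18,8)=8550 g(18,10)=3059 g(18,12)=816 g(18,14)=153 g(18,16)=18 g(18,18)=1
t=19: g(19,-3)=25194 g(19,-1)=65246 g(19,1)=80750 g(19,3)=71706 g(19,5)=49419 g(19,7)=26961 g(19,9)=11609 g(19,11)=3875 g(19,13)=969 g(19,15)=171 g(19,17)=19 g(19,19)=1
t=20: g(20,-2)=90440 g(20,0)=145996 g(20,2)=152456 g(20,4)=121125 g(20,6)=76380 g(20,8)=38570 g(20,10)=15484 g(20,12)=4844 g(20,14)=1140 g(20,16)=190 g(20,18)=20 g(20,20)=1
t=21: g(21,-3)=90440 g(21,-1)=236436 g(21,1)=298452 g(21,3)=273581 g(21,5)=197505 g(21,7)=114950 g(21,9)=54054 g(21,11)=20328 g(21,13)=5984 g(21,15)=1330 g(21,17)=210 g(21,19)=21 g(21,21)=1
t=22: g(22,-2)=326876 g(22,0)=534888 g(22,2)=572033 g(22,4)=471086 g(22,6)=312455 g(22,8)=169004 g(22,10)=74382 g(22,12)=26312 g(22,14)=7314 g(22,16)=1540 g(22,18)=231 g(22,20)=22 g(22,22)=1
t=23: g(23,-3)=326876 g(23,-1)=861764 g(23,1)=1106921 g(23,3)=1043119 g(23,5)=783541 g(23,7)=481459 g(23,9)=243386 g(23,11)=100694 g(23,13)=33626 g(23,15)=8854 g(23,17)=1771 g(23,19)=253 g(23,21)=23 g(23,23)=1
Paths never hitting -4: Σ_s g(23,s) = 4992288
Paths hitting -4: 2^23 - 4992288 = 3396320
P = 3396320/8388608 = 106135/262144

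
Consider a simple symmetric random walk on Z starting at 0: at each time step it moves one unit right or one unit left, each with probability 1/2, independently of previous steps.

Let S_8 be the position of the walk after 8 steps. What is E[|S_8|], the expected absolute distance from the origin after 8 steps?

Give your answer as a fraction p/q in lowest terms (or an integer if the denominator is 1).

S_8 takes values m ≡ 0 (mod 2) with |m| ≤ 8; P(S_8=m) = C(8,(8+m)/2)/2^8.
Total paths: 2^8 = 256
Distribution: P(S=-8)=1/256, P(S=-6)=8/256, P(S=-4)=28/256, P(S=-2)=56/256, P(S=0)=70/256, P(S=2)=56/256, P(S=4)=28/256, P(S=6)=8/256, P(S=8)=1/256
E[|S_8|] = Σ_m |m|·P(S_8=m) = 560/256 = 35/16

Answer: 35/16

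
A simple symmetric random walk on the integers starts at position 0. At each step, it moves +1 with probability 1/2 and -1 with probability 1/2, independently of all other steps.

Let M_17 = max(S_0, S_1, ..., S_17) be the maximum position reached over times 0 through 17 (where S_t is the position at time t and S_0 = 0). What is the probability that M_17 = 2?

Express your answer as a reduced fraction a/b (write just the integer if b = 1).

Answer: 2431/16384

Derivation:
Let M_17 = max(S_0,...,S_17). Use the reflection principle: for j ≥ 1, #{paths with M_17 ≥ j} = #{S_17 ≥ j} + #{S_17 ≥ j+1}.
By reflection, #{M_17 ≥ 2} = #{S_17 ≥ 2} + #{S_17 ≥ 3} = 41226 + 41226 = 82452.
#{M_17 ≥ 3} = #{S_17 ≥ 3} + #{S_17 ≥ 4} = 41226 + 21778 = 63004.
#{M_17 = 2} = 82452 - 63004 = 19448.
P(M_17 = 2) = 19448/131072 = 2431/16384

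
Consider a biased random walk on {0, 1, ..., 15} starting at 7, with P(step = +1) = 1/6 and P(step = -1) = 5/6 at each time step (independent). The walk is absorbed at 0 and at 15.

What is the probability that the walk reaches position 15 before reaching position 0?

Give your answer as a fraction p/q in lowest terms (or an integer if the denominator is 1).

Biased walk: p = 1/6, q = 5/6, r = q/p = 5
Gambler's ruin: P(hit 15 before 0 | start at 7) = (1 - r^a)/(1 - r^N)
r^7 = 78125; r^15 = 30517578125
P = (1 - 78125) / (1 - 30517578125) = -78124 / -30517578124 = 19531/7629394531

Answer: 19531/7629394531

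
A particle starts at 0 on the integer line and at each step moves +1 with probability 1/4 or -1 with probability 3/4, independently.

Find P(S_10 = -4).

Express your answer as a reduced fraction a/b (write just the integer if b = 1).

Answer: 32805/131072

Derivation:
To reach position -4 after 10 steps: need 3 steps of +1 and 7 steps of -1.
Number of such sequences: C(10,3) = 120
Each has probability (1/4)^3 · (3/4)^7 = 2187/1048576
P = 120 · 2187/1048576 = 32805/131072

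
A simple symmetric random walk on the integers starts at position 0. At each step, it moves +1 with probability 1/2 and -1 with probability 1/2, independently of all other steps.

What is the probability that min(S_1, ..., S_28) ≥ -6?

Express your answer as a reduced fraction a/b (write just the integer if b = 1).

Let f(t,s) = #length-t paths at position s with S_1..S_t all ≥ -6.
f(t,s) = f(t-1,s-1) + f(t-1,s+1) for s ≥ -6; f(t,s) = 0 for s < -6.
t=0: f(0,0)=1
t=1: f(1,-1)=1 f(1,1)=1
t=2: f(2,-2)=1 f(2,0)=2 f(2,2)=1
t=3: f(3,-3)=1 f(3,-1)=3 f(3,1)=3 f(3,3)=1
t=4: f(4,-4)=1 f(4,-2)=4 f(4,0)=6 f(4,2)=4 f(4,4)=1
t=5: f(5,-5)=1 f(5,-3)=5 f(5,-1)=10 f(5,1)=10 f(5,3)=5 f(5,5)=1
t=6: f(6,-6)=1 f(6,-4)=6 f(6,-2)=15 f(6,0)=20 f(6,2)=15 f(6,4)=6 f(6,6)=1
t=7: f(7,-5)=7 f(7,-3)=21 f(7,-1)=35 f(7,1)=35 f(7,3)=21 f(7,5)=7 f(7,7)=1
t=8: f(8,-6)=7 f(8,-4)=28 f(8,-2)=56 f(8,0)=70 f(8,2)=56 f(8,4)=28 f(8,6)=8 f(8,8)=1
t=9: f(9,-5)=35 f(9,-3)=84 f(9,-1)=126 f(9,1)=126 f(9,3)=84 f(9,5)=36 f(9,7)=9 f(9,9)=1
t=10: f(10,-6)=35 f(10,-4)=119 f(10,-2)=210 f(10,0)=252 f(10,2)=210 f(10,4)=120 f(10,6)=45 f(10,8)=10 f(10,10)=1
t=11: f(11,-5)=154 f(11,-3)=329 f(11,-1)=462 f(11,1)=462 f(11,3)=330 f(11,5)=165 f(11,7)=55 f(11,9)=11 f(11,11)=1
t=12: f(12,-6)=154 f(12,-4)=483 f(12,-2)=791 f(12,0)=924 f(12,2)=792 f(12,4)=495 f(12,6)=220 f(12,8)=66 f(12,10)=12 f(12,12)=1
t=13: f(13,-5)=637 f(13,-3)=1274 f(13,-1)=1715 f(13,1)=1716 f(13,3)=1287 f(13,5)=715 f(13,7)=286 f(13,9)=78 f(13,11)=13 f(13,13)=1
t=14: f(14,-6)=637 f(14,-4)=1911 f(14,-2)=2989 f(14,0)=3431 f(14,2)=3003 f(14,4)=2002 f(14,6)=1001 f(14,8)=364 f(14,10)=91 f(14,12)=14 f(14,14)=1
t=15: f(15,-5)=2548 f(15,-3)=4900 f(15,-1)=6420 f(15,1)=6434 f(15,3)=5005 f(15,5)=3003 f(15,7)=1365 f(15,9)=455 f(15,11)=105 f(15,13)=15 f(15,15)=1
t=16: f(16,-6)=2548 f(16,-4)=7448 f(16,-2)=11320 f(16,0)=12854 f(16,2)=11439 f(16,4)=8008 f(16,6)=4368 f(16,8)=1820 f(16,10)=560 f(16,12)=120 f(16,14)=16 f(16,16)=1
t=17: f(17,-5)=9996 f(17,-3)=18768 f(17,-1)=24174 f(17,1)=24293 f(17,3)=19447 f(17,5)=12376 f(17,7)=6188 f(17,9)=2380 f(17,11)=680 f(17,13)=136 f(17,15)=17 f(17,17)=1
t=18: f(18,-6)=9996 f(18,-4)=28764 f(18,-2)=42942 f(18,0)=48467 f(18,2)=43740 f(18,4)=31823 f(18,6)=18564 f(18,8)=8568 f(18,10)=3060 f(18,12)=816 f(18,14)=153 f(18,16)=18 f(18,18)=1
t=19: f(19,-5)=38760 f(19,-3)=71706 f(19,-1)=91409 f(19,1)=92207 f(19,3)=75563 f(19,5)=50387 f(19,7)=27132 f(19,9)=11628 f(19,11)=3876 f(19,13)=969 f(19,15)=171 f(19,17)=19 f(19,19)=1
t=20: f(20,-6)=38760 f(20,-4)=110466 f(20,-2)=163115 f(20,0)=183616 f(20,2)=167770 f(20,4)=125950 f(20,6)=77519 f(20,8)=38760 f(20,10)=15504 f(20,12)=4845 f(20,14)=1140 f(20,16)=190 f(20,18)=20 f(20,20)=1
t=21: f(21,-5)=149226 f(21,-3)=273581 f(21,-1)=346731 f(21,1)=351386 f(21,3)=293720 f(21,5)=203469 f(21,7)=116279 f(21,9)=54264 f(21,11)=20349 f(21,13)=5985 f(21,15)=1330 f(21,17)=210 f(21,19)=21 f(21,21)=1
t=22: f(22,-6)=149226 f(22,-4)=422807 f(22,-2)=620312 f(22,0)=698117 f(22,2)=645106 f(22,4)=497189 f(22,6)=319748 f(22,8)=170543 f(22,10)=74613 f(22,12)=26334 f(22,14)=7315 f(22,16)=1540 f(22,18)=231 f(22,20)=22 f(22,22)=1
t=23: f(23,-5)=572033 f(23,-3)=1043119 f(23,-1)=1318429 f(23,1)=1343223 f(23,3)=1142295 f(23,5)=816937 f(23,7)=490291 f(23,9)=245156 f(23,11)=100947 f(23,13)=33649 f(23,15)=8855 f(23,17)=1771 f(23,19)=253 f(23,21)=23 f(23,23)=1
t=24: f(24,-6)=572033 f(24,-4)=1615152 f(24,-2)=2361548 f(24,0)=2661652 f(24,2)=2485518 f(24,4)=1959232 f(24,6)=1307228 f(24,8)=735447 f(24,10)=346103 f(24,12)=134596 f(24,14)=42504 f(24,16)=10626 f(24,18)=2024 f(24,20)=276 f(24,22)=24 f(24,24)=1
t=25: f(25,-5)=2187185 f(25,-3)=3976700 f(25,-1)=5023200 f(25,1)=5147170 f(25,3)=4444750 f(25,5)=3266460 f(25,7)=2042675 f(25,9)=1081550 f(25,11)=480699 f(25,13)=177100 f(25,15)=53130 f(25,17)=12650 f(25,19)=2300 f(25,21)=300 f(25,23)=25 f(25,25)=1
t=26: f(26,-6)=2187185 f(26,-4)=6163885 f(26,-2)=8999900 f(26,0)=10170370 f(26,2)=9591920 f(26,4)=7711210 f(26,6)=5309135 f(26,8)=3124225 f(26,10)=1562249 f(26,12)=657799 f(26,14)=230230 f(26,16)=65780 f(26,18)=14950 f(26,20)=2600 f(26,22)=325 f(26,24)=26 f(26,26)=1
t=27: f(27,-5)=8351070 f(27,-3)=15163785 f(27,-1)=19170270 f(27,1)=19762290 f(27,3)=17303130 f(27,5)=13020345 f(27,7)=8433360 f(27,9)=4686474 f(27,11)=2220048 f(27,13)=888029 f(27,15)=296010 f(27,17)=80730 f(27,19)=17550 f(27,21)=2925 f(27,23)=351 f(27,25)=27 f(27,27)=1
t=28: f(28,-6)=8351070 f(28,-4)=23514855 f(28,-2)=34334055 f(28,0)=38932560 f(28,2)=37065420 f(28,4)=30323475 f(28,6)=21453705 f(28,8)=13119834 f(28,10)=6906522 f(28,12)=3108077 f(28,14)=1184039 f(28,16)=376740 f(28,18)=98280 f(28,20)=20475 f(28,22)=3276 f(28,24)=378 f(28,26)=28 f(28,28)=1
Σ_s f(28,s) = 218792790
P = 218792790/268435456 = 109396395/134217728

Answer: 109396395/134217728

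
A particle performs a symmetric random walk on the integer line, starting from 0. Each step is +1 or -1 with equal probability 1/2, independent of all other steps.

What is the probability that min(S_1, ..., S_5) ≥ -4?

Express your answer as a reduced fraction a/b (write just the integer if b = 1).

Answer: 31/32

Derivation:
Let f(t,s) = #length-t paths at position s with S_1..S_t all ≥ -4.
f(t,s) = f(t-1,s-1) + f(t-1,s+1) for s ≥ -4; f(t,s) = 0 for s < -4.
t=0: f(0,0)=1
t=1: f(1,-1)=1 f(1,1)=1
t=2: f(2,-2)=1 f(2,0)=2 f(2,2)=1
t=3: f(3,-3)=1 f(3,-1)=3 f(3,1)=3 f(3,3)=1
t=4: f(4,-4)=1 f(4,-2)=4 f(4,0)=6 f(4,2)=4 f(4,4)=1
t=5: f(5,-3)=5 f(5,-1)=10 f(5,1)=10 f(5,3)=5 f(5,5)=1
Σ_s f(5,s) = 31
P = 31/32 = 31/32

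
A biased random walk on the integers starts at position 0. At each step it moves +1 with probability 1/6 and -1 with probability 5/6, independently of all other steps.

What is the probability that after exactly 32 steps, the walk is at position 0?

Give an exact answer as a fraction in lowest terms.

To be at 0 after 32 steps: need exactly 16 steps of +1 and 16 of -1.
Number of such sequences: C(32,16) = 601080390
Each has probability (1/6)^16 · (5/6)^16 = 152587890625/7958661109946400884391936
P = 601080390 · 152587890625/7958661109946400884391936 = 5095421600341796875/442147839441466715799552

Answer: 5095421600341796875/442147839441466715799552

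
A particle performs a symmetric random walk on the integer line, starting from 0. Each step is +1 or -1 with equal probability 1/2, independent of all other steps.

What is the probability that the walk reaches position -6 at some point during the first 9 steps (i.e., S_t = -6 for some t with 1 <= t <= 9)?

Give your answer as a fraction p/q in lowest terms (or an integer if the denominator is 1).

Answer: 5/128

Derivation:
Count via complement. Let g(t,s) = #length-t paths at position s with S_1..S_t all ≠ -6.
g(t,s) = g(t-1,s-1) + g(t-1,s+1) for s ≠ -6; g(t,-6) = 0.
t=0: g(0,0)=1
t=1: g(1,-1)=1 g(1,1)=1
t=2: g(2,-2)=1 g(2,0)=2 g(2,2)=1
t=3: g(3,-3)=1 g(3,-1)=3 g(3,1)=3 g(3,3)=1
t=4: g(4,-4)=1 g(4,-2)=4 g(4,0)=6 g(4,2)=4 g(4,4)=1
t=5: g(5,-5)=1 g(5,-3)=5 g(5,-1)=10 g(5,1)=10 g(5,3)=5 g(5,5)=1
t=6: g(6,-4)=6 g(6,-2)=15 g(6,0)=20 g(6,2)=15 g(6,4)=6 g(6,6)=1
t=7: g(7,-5)=6 g(7,-3)=21 g(7,-1)=35 g(7,1)=35 g(7,3)=21 g(7,5)=7 g(7,7)=1
t=8: g(8,-4)=27 g(8,-2)=56 g(8,0)=70 g(8,2)=56 g(8,4)=28 g(8,6)=8 g(8,8)=1
t=9: g(9,-5)=27 g(9,-3)=83 g(9,-1)=126 g(9,1)=126 g(9,3)=84 g(9,5)=36 g(9,7)=9 g(9,9)=1
Paths never hitting -6: Σ_s g(9,s) = 492
Paths hitting -6: 2^9 - 492 = 20
P = 20/512 = 5/128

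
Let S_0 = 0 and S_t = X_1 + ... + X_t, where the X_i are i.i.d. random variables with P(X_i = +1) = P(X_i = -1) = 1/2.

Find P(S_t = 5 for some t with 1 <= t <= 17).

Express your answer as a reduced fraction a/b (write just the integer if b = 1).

Count via complement. Let g(t,s) = #length-t paths at position s with S_1..S_t all ≠ 5.
g(t,s) = g(t-1,s-1) + g(t-1,s+1) for s ≠ 5; g(t,5) = 0.
t=0: g(0,0)=1
t=1: g(1,-1)=1 g(1,1)=1
t=2: g(2,-2)=1 g(2,0)=2 g(2,2)=1
t=3: g(3,-3)=1 g(3,-1)=3 g(3,1)=3 g(3,3)=1
t=4: g(4,-4)=1 g(4,-2)=4 g(4,0)=6 g(4,2)=4 g(4,4)=1
t=5: g(5,-5)=1 g(5,-3)=5 g(5,-1)=10 g(5,1)=10 g(5,3)=5
t=6: g(6,-6)=1 g(6,-4)=6 g(6,-2)=15 g(6,0)=20 g(6,2)=15 g(6,4)=5
t=7: g(7,-7)=1 g(7,-5)=7 g(7,-3)=21 g(7,-1)=35 g(7,1)=35 g(7,3)=20
t=8: g(8,-8)=1 g(8,-6)=8 g(8,-4)=28 g(8,-2)=56 g(8,0)=70 g(8,2)=55 g(8,4)=20
t=9: g(9,-9)=1 g(9,-7)=9 g(9,-5)=36 g(9,-3)=84 g(9,-1)=126 g(9,1)=125 g(9,3)=75
t=10: g(10,-10)=1 g(10,-8)=10 g(10,-6)=45 g(10,-4)=120 g(10,-2)=210 g(10,0)=251 g(10,2)=200 g(10,4)=75
t=11: g(11,-11)=1 g(11,-9)=11 g(11,-7)=55 g(11,-5)=165 g(11,-3)=330 g(11,-1)=461 g(11,1)=451 g(11,3)=275
t=12: g(12,-12)=1 g(12,-10)=12 g(12,-8)=66 g(12,-6)=220 g(12,-4)=495 g(12,-2)=791 g(12,0)=912 g(12,2)=726 g(12,4)=275
t=13: g(13,-13)=1 g(13,-11)=13 g(13,-9)=78 g(13,-7)=286 g(13,-5)=715 g(13,-3)=1286 g(13,-1)=1703 g(13,1)=1638 g(13,3)=1001
t=14: g(14,-14)=1 g(14,-12)=14 g(14,-10)=91 g(14,-8)=364 g(14,-6)=1001 g(14,-4)=2001 g(14,-2)=2989 g(14,0)=3341 g(14,2)=2639 g(14,4)=1001
t=15: g(15,-15)=1 g(15,-13)=15 g(15,-11)=105 g(15,-9)=455 g(15,-7)=1365 g(15,-5)=3002 g(15,-3)=4990 g(15,-1)=6330 g(15,1)=5980 g(15,3)=3640
t=16: g(16,-16)=1 g(16,-14)=16 g(16,-12)=120 g(16,-10)=560 g(16,-8)=1820 g(16,-6)=4367 g(16,-4)=7992 g(16,-2)=11320 g(16,0)=12310 g(16,2)=9620 g(16,4)=3640
t=17: g(17,-17)=1 g(17,-15)=17 g(17,-13)=136 g(17,-11)=680 g(17,-9)=2380 g(17,-7)=6187 g(17,-5)=12359 g(17,-3)=19312 g(17,-1)=23630 g(17,1)=21930 g(17,3)=13260
Paths never hitting 5: Σ_s g(17,s) = 99892
Paths hitting 5: 2^17 - 99892 = 31180
P = 31180/131072 = 7795/32768

Answer: 7795/32768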